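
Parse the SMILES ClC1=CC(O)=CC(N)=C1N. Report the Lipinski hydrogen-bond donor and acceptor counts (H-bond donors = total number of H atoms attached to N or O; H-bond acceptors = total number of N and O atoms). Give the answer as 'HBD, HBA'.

Donors: find every N or O and count the H atoms it carries.
  atom 5 (O): bond orders sum to 1 → 1 H
  atom 8 (N): bond orders sum to 1 → 2 H
  atom 10 (N): bond orders sum to 1 → 2 H
Lipinski HBD = 5.
Acceptors: N atoms = 2, O atoms = 1 → HBA = 3.

5, 3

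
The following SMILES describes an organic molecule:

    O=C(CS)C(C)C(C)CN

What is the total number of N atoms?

Scan the SMILES for N atoms (remember two-letter symbols like Cl and Br are single atoms).
Nitrogen count: 1.

1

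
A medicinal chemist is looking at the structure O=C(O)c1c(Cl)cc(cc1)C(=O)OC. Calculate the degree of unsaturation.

Molecular formula: C9H7ClO4.
DoU = (2C + 2 + N − H − X) / 2, where X is the halogen count and O/S are ignored.
    = (2·9 + 2 + 0 − 7 − 1) / 2 = 12 / 2 = 6.

6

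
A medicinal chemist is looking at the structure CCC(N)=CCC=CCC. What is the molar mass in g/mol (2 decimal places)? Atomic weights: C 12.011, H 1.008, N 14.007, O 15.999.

First, the molecular formula is C9H17N (counting implicit H from valence).
  C: 9 × 12.011 = 108.099
  H: 17 × 1.008 = 17.136
  N: 1 × 14.007 = 14.007
Sum: 9×12.011 + 17×1.008 + 1×14.007 = 139.242 → 139.24 g/mol.

139.24 g/mol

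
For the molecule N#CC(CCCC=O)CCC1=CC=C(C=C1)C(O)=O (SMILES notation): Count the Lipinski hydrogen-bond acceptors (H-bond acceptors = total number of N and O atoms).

4

N atoms: 1; O atoms: 3.
Lipinski HBA = 1 + 3 = 4.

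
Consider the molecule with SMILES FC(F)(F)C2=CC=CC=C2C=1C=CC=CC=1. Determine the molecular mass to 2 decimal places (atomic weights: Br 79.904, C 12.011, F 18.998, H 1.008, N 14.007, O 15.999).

First, the molecular formula is C13H9F3 (counting implicit H from valence).
  C: 13 × 12.011 = 156.143
  F: 3 × 18.998 = 56.994
  H: 9 × 1.008 = 9.072
Sum: 13×12.011 + 3×18.998 + 9×1.008 = 222.209 → 222.21 g/mol.

222.21 g/mol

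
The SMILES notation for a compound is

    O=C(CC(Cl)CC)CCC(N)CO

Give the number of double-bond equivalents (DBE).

Degree of unsaturation = (number of rings) + (number of π bonds).
Ring closures in the SMILES: 0.
π bonds: 1 double bond (each 1 DoU) → 1 DoU from unsaturation.
Total DoU = 0 + 1 = 1.

1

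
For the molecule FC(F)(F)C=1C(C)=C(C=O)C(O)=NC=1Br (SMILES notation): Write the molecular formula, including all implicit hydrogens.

C8H5BrF3NO2

Walk through each heavy atom and fill implicit hydrogens from standard valence (C 4, N 3, O 2, S 2, halogen 1):
  atom 1: F (halogen, monovalent) → 0 H
  atom 2: C, bond orders sum to 4 (valence 4) → 0 H
  atom 3: F (halogen, monovalent) → 0 H
  atom 4: F (halogen, monovalent) → 0 H
  atom 5: C, bond orders sum to 4 (valence 4) → 0 H
  atom 6: C, bond orders sum to 4 (valence 4) → 0 H
  atom 7: C, bond orders sum to 1 (valence 4) → 3 H
  atom 8: C, bond orders sum to 4 (valence 4) → 0 H
  atom 9: C, bond orders sum to 3 (valence 4) → 1 H
  atom 10: O, bond orders sum to 2 (valence 2) → 0 H
  atom 11: C, bond orders sum to 4 (valence 4) → 0 H
  atom 12: O, bond orders sum to 1 (valence 2) → 1 H
  atom 13: N, bond orders sum to 3 (valence 3) → 0 H
  atom 14: C, bond orders sum to 4 (valence 4) → 0 H
  atom 15: Br (halogen, monovalent) → 0 H
Totals → C:8, H:5, Br:1, F:3, N:1, O:2.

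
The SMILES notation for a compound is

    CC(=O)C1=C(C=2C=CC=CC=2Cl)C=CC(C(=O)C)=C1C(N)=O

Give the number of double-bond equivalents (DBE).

Degree of unsaturation = (number of rings) + (number of π bonds).
Ring closures in the SMILES: 2.
π bonds: 9 double bonds (each 1 DoU) → 9 DoU from unsaturation.
Total DoU = 2 + 9 = 11.

11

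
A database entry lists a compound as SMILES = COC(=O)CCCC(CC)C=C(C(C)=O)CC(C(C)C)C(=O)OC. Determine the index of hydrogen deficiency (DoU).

4

Degree of unsaturation = (number of rings) + (number of π bonds).
Ring closures in the SMILES: 0.
π bonds: 4 double bonds (each 1 DoU) → 4 DoU from unsaturation.
Total DoU = 0 + 4 = 4.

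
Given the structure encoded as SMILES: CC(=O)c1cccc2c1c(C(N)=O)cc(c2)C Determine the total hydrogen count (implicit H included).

Walk through each heavy atom and fill implicit hydrogens from standard valence (C 4, N 3, O 2, S 2, halogen 1); for lowercase aromatic atoms, an aromatic c carries 1 H when it has two neighbours and 0 H with three, and aromatic n carries 0 H:
  atom 1: C, bond orders sum to 1 (valence 4) → 3 H
  atom 2: C, bond orders sum to 4 (valence 4) → 0 H
  atom 3: O, bond orders sum to 2 (valence 2) → 0 H
  atom 4: aromatic c, 3 neighbours → 0 H
  atom 5: aromatic c, 2 neighbours → 1 H
  atom 6: aromatic c, 2 neighbours → 1 H
  atom 7: aromatic c, 2 neighbours → 1 H
  atom 8: aromatic c, 3 neighbours → 0 H
  atom 9: aromatic c, 3 neighbours → 0 H
  atom 10: aromatic c, 3 neighbours → 0 H
  atom 11: C, bond orders sum to 4 (valence 4) → 0 H
  atom 12: N, bond orders sum to 1 (valence 3) → 2 H
  atom 13: O, bond orders sum to 2 (valence 2) → 0 H
  atom 14: aromatic c, 2 neighbours → 1 H
  atom 15: aromatic c, 3 neighbours → 0 H
  atom 16: aromatic c, 2 neighbours → 1 H
  atom 17: C, bond orders sum to 1 (valence 4) → 3 H
Total hydrogens: 13.

13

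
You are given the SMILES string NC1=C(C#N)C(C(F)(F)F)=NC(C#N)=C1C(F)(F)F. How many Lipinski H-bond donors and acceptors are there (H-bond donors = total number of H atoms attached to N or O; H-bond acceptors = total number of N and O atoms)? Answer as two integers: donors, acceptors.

2, 4

Donors: find every N or O and count the H atoms it carries.
  atom 1 (N): bond orders sum to 1 → 2 H
  atom 5 (N): bond orders sum to 3 → 0 H
  atom 11 (N): bond orders sum to 3 → 0 H
  atom 14 (N): bond orders sum to 3 → 0 H
Lipinski HBD = 2.
Acceptors: N atoms = 4, O atoms = 0 → HBA = 4.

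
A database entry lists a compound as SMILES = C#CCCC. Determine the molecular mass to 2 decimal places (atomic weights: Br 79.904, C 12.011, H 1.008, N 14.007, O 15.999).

First, the molecular formula is C5H8 (counting implicit H from valence).
  C: 5 × 12.011 = 60.055
  H: 8 × 1.008 = 8.064
Sum: 5×12.011 + 8×1.008 = 68.119 → 68.12 g/mol.

68.12 g/mol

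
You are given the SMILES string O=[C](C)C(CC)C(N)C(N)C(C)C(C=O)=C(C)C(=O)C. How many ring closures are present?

In SMILES, each pair of matching ring-closure digits denotes one ring-closing bond; the number of such bonds equals the number of independent rings.
Ring-closure bonds here: 0.

0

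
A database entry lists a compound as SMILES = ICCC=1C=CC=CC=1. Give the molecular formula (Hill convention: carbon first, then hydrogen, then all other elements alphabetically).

Walk through each heavy atom and fill implicit hydrogens from standard valence (C 4, N 3, O 2, S 2, halogen 1):
  atom 1: I (halogen, monovalent) → 0 H
  atom 2: C, bond orders sum to 2 (valence 4) → 2 H
  atom 3: C, bond orders sum to 2 (valence 4) → 2 H
  atom 4: C, bond orders sum to 4 (valence 4) → 0 H
  atom 5: C, bond orders sum to 3 (valence 4) → 1 H
  atom 6: C, bond orders sum to 3 (valence 4) → 1 H
  atom 7: C, bond orders sum to 3 (valence 4) → 1 H
  atom 8: C, bond orders sum to 3 (valence 4) → 1 H
  atom 9: C, bond orders sum to 3 (valence 4) → 1 H
Totals → C:8, H:9, I:1.
In Hill order: C8H9I.

C8H9I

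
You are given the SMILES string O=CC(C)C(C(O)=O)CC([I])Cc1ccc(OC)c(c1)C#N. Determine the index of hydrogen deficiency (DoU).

8

Molecular formula: C16H18INO4.
DoU = (2C + 2 + N − H − X) / 2, where X is the halogen count and O/S are ignored.
    = (2·16 + 2 + 1 − 18 − 1) / 2 = 16 / 2 = 8.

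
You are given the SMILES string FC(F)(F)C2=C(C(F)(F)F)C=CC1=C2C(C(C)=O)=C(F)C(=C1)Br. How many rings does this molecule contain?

2

In SMILES, each pair of matching ring-closure digits denotes one ring-closing bond; the number of such bonds equals the number of independent rings.
Ring-closure bonds here: 2.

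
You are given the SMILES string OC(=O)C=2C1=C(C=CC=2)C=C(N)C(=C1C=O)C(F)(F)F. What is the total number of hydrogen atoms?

8

Walk through each heavy atom and fill implicit hydrogens from standard valence (C 4, N 3, O 2, S 2, halogen 1):
  atom 1: O, bond orders sum to 1 (valence 2) → 1 H
  atom 2: C, bond orders sum to 4 (valence 4) → 0 H
  atom 3: O, bond orders sum to 2 (valence 2) → 0 H
  atom 4: C, bond orders sum to 4 (valence 4) → 0 H
  atom 5: C, bond orders sum to 4 (valence 4) → 0 H
  atom 6: C, bond orders sum to 4 (valence 4) → 0 H
  atom 7: C, bond orders sum to 3 (valence 4) → 1 H
  atom 8: C, bond orders sum to 3 (valence 4) → 1 H
  atom 9: C, bond orders sum to 3 (valence 4) → 1 H
  atom 10: C, bond orders sum to 3 (valence 4) → 1 H
  atom 11: C, bond orders sum to 4 (valence 4) → 0 H
  atom 12: N, bond orders sum to 1 (valence 3) → 2 H
  atom 13: C, bond orders sum to 4 (valence 4) → 0 H
  atom 14: C, bond orders sum to 4 (valence 4) → 0 H
  atom 15: C, bond orders sum to 3 (valence 4) → 1 H
  atom 16: O, bond orders sum to 2 (valence 2) → 0 H
  atom 17: C, bond orders sum to 4 (valence 4) → 0 H
  atom 18: F (halogen, monovalent) → 0 H
  atom 19: F (halogen, monovalent) → 0 H
  atom 20: F (halogen, monovalent) → 0 H
Total hydrogens: 8.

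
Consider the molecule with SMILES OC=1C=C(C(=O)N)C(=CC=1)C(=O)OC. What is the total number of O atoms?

4

Scan the SMILES for O atoms (remember two-letter symbols like Cl and Br are single atoms).
Oxygen count: 4.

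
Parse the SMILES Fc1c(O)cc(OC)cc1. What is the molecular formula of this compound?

Walk through each heavy atom and fill implicit hydrogens from standard valence (C 4, N 3, O 2, S 2, halogen 1); for lowercase aromatic atoms, an aromatic c carries 1 H when it has two neighbours and 0 H with three, and aromatic n carries 0 H:
  atom 1: F (halogen, monovalent) → 0 H
  atom 2: aromatic c, 3 neighbours → 0 H
  atom 3: aromatic c, 3 neighbours → 0 H
  atom 4: O, bond orders sum to 1 (valence 2) → 1 H
  atom 5: aromatic c, 2 neighbours → 1 H
  atom 6: aromatic c, 3 neighbours → 0 H
  atom 7: O, bond orders sum to 2 (valence 2) → 0 H
  atom 8: C, bond orders sum to 1 (valence 4) → 3 H
  atom 9: aromatic c, 2 neighbours → 1 H
  atom 10: aromatic c, 2 neighbours → 1 H
Totals → C:7, H:7, F:1, O:2.

C7H7FO2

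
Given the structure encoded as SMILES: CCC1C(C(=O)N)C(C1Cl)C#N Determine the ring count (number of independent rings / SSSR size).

In SMILES, each pair of matching ring-closure digits denotes one ring-closing bond; the number of such bonds equals the number of independent rings.
Ring-closure bonds here: 1.

1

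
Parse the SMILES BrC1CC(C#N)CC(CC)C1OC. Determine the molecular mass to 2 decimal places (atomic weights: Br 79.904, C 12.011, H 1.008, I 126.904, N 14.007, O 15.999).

First, the molecular formula is C10H16BrNO (counting implicit H from valence).
  Br: 1 × 79.904 = 79.904
  C: 10 × 12.011 = 120.110
  H: 16 × 1.008 = 16.128
  N: 1 × 14.007 = 14.007
  O: 1 × 15.999 = 15.999
Sum: 1×79.904 + 10×12.011 + 16×1.008 + 1×14.007 + 1×15.999 = 246.148 → 246.15 g/mol.

246.15 g/mol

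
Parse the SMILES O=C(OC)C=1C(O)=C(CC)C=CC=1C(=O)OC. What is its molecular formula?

Walk through each heavy atom and fill implicit hydrogens from standard valence (C 4, N 3, O 2, S 2, halogen 1):
  atom 1: O, bond orders sum to 2 (valence 2) → 0 H
  atom 2: C, bond orders sum to 4 (valence 4) → 0 H
  atom 3: O, bond orders sum to 2 (valence 2) → 0 H
  atom 4: C, bond orders sum to 1 (valence 4) → 3 H
  atom 5: C, bond orders sum to 4 (valence 4) → 0 H
  atom 6: C, bond orders sum to 4 (valence 4) → 0 H
  atom 7: O, bond orders sum to 1 (valence 2) → 1 H
  atom 8: C, bond orders sum to 4 (valence 4) → 0 H
  atom 9: C, bond orders sum to 2 (valence 4) → 2 H
  atom 10: C, bond orders sum to 1 (valence 4) → 3 H
  atom 11: C, bond orders sum to 3 (valence 4) → 1 H
  atom 12: C, bond orders sum to 3 (valence 4) → 1 H
  atom 13: C, bond orders sum to 4 (valence 4) → 0 H
  atom 14: C, bond orders sum to 4 (valence 4) → 0 H
  atom 15: O, bond orders sum to 2 (valence 2) → 0 H
  atom 16: O, bond orders sum to 2 (valence 2) → 0 H
  atom 17: C, bond orders sum to 1 (valence 4) → 3 H
Totals → C:12, H:14, O:5.
In Hill order: C12H14O5.

C12H14O5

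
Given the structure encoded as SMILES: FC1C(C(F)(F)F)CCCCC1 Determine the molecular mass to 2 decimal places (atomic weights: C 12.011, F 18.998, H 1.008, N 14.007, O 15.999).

184.18 g/mol

First, the molecular formula is C8H12F4 (counting implicit H from valence).
  C: 8 × 12.011 = 96.088
  F: 4 × 18.998 = 75.992
  H: 12 × 1.008 = 12.096
Sum: 8×12.011 + 4×18.998 + 12×1.008 = 184.176 → 184.18 g/mol.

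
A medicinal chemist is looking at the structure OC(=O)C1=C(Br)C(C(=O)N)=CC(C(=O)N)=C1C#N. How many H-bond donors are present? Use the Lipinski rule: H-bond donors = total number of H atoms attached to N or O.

5

Donors: find every N or O and count the H atoms it carries.
  atom 1 (O): bond orders sum to 1 → 1 H
  atom 3 (O): bond orders sum to 2 → 0 H
  atom 9 (O): bond orders sum to 2 → 0 H
  atom 10 (N): bond orders sum to 1 → 2 H
  atom 14 (O): bond orders sum to 2 → 0 H
  atom 15 (N): bond orders sum to 1 → 2 H
  atom 18 (N): bond orders sum to 3 → 0 H
Lipinski HBD = 5.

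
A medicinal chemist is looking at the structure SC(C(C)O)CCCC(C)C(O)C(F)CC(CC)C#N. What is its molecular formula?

C15H28FNO2S

Walk through each heavy atom and fill implicit hydrogens from standard valence (C 4, N 3, O 2, S 2, halogen 1):
  atom 1: S, bond orders sum to 1 (valence 2) → 1 H
  atom 2: C, bond orders sum to 3 (valence 4) → 1 H
  atom 3: C, bond orders sum to 3 (valence 4) → 1 H
  atom 4: C, bond orders sum to 1 (valence 4) → 3 H
  atom 5: O, bond orders sum to 1 (valence 2) → 1 H
  atom 6: C, bond orders sum to 2 (valence 4) → 2 H
  atom 7: C, bond orders sum to 2 (valence 4) → 2 H
  atom 8: C, bond orders sum to 2 (valence 4) → 2 H
  atom 9: C, bond orders sum to 3 (valence 4) → 1 H
  atom 10: C, bond orders sum to 1 (valence 4) → 3 H
  atom 11: C, bond orders sum to 3 (valence 4) → 1 H
  atom 12: O, bond orders sum to 1 (valence 2) → 1 H
  atom 13: C, bond orders sum to 3 (valence 4) → 1 H
  atom 14: F (halogen, monovalent) → 0 H
  atom 15: C, bond orders sum to 2 (valence 4) → 2 H
  atom 16: C, bond orders sum to 3 (valence 4) → 1 H
  atom 17: C, bond orders sum to 2 (valence 4) → 2 H
  atom 18: C, bond orders sum to 1 (valence 4) → 3 H
  atom 19: C, bond orders sum to 4 (valence 4) → 0 H
  atom 20: N, bond orders sum to 3 (valence 3) → 0 H
Totals → C:15, H:28, F:1, N:1, O:2, S:1.
In Hill order: C15H28FNO2S.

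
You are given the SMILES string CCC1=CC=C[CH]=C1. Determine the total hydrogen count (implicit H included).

10

Walk through each heavy atom and fill implicit hydrogens from standard valence (C 4, N 3, O 2, S 2, halogen 1):
  atom 1: C, bond orders sum to 1 (valence 4) → 3 H
  atom 2: C, bond orders sum to 2 (valence 4) → 2 H
  atom 3: C, bond orders sum to 4 (valence 4) → 0 H
  atom 4: C, bond orders sum to 3 (valence 4) → 1 H
  atom 5: C, bond orders sum to 3 (valence 4) → 1 H
  atom 6: C, bond orders sum to 3 (valence 4) → 1 H
  atom 7: C with explicit H count 1
  atom 8: C, bond orders sum to 3 (valence 4) → 1 H
Total hydrogens: 10.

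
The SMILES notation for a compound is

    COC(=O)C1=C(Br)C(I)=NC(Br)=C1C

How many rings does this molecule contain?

1

In SMILES, each pair of matching ring-closure digits denotes one ring-closing bond; the number of such bonds equals the number of independent rings.
Ring-closure bonds here: 1.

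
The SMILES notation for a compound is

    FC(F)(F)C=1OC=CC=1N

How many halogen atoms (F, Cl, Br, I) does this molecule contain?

3

Halogen atoms appear at heavy-atom positions 1, 3, 4 (3×F).
Other groups present: 1 primary amine.
Halogen count: 3.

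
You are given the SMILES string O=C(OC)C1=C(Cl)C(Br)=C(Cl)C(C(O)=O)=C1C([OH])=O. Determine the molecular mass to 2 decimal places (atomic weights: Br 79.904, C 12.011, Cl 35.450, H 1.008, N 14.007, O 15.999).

371.95 g/mol

First, the molecular formula is C10H5BrCl2O6 (counting implicit H from valence).
  Br: 1 × 79.904 = 79.904
  C: 10 × 12.011 = 120.110
  Cl: 2 × 35.450 = 70.900
  H: 5 × 1.008 = 5.040
  O: 6 × 15.999 = 95.994
Sum: 1×79.904 + 10×12.011 + 2×35.450 + 5×1.008 + 6×15.999 = 371.948 → 371.95 g/mol.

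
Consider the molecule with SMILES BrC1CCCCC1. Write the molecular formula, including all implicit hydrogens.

Walk through each heavy atom and fill implicit hydrogens from standard valence (C 4, N 3, O 2, S 2, halogen 1):
  atom 1: Br (halogen, monovalent) → 0 H
  atom 2: C, bond orders sum to 3 (valence 4) → 1 H
  atom 3: C, bond orders sum to 2 (valence 4) → 2 H
  atom 4: C, bond orders sum to 2 (valence 4) → 2 H
  atom 5: C, bond orders sum to 2 (valence 4) → 2 H
  atom 6: C, bond orders sum to 2 (valence 4) → 2 H
  atom 7: C, bond orders sum to 2 (valence 4) → 2 H
Totals → C:6, H:11, Br:1.
In Hill order: C6H11Br.

C6H11Br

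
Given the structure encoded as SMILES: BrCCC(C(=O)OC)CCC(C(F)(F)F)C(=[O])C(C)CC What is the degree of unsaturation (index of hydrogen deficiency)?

Degree of unsaturation = (number of rings) + (number of π bonds).
Ring closures in the SMILES: 0.
π bonds: 2 double bonds (each 1 DoU) → 2 DoU from unsaturation.
Total DoU = 0 + 2 = 2.

2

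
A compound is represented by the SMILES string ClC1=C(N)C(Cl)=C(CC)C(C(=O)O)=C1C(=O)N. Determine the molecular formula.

C10H10Cl2N2O3

Walk through each heavy atom and fill implicit hydrogens from standard valence (C 4, N 3, O 2, S 2, halogen 1):
  atom 1: Cl (halogen, monovalent) → 0 H
  atom 2: C, bond orders sum to 4 (valence 4) → 0 H
  atom 3: C, bond orders sum to 4 (valence 4) → 0 H
  atom 4: N, bond orders sum to 1 (valence 3) → 2 H
  atom 5: C, bond orders sum to 4 (valence 4) → 0 H
  atom 6: Cl (halogen, monovalent) → 0 H
  atom 7: C, bond orders sum to 4 (valence 4) → 0 H
  atom 8: C, bond orders sum to 2 (valence 4) → 2 H
  atom 9: C, bond orders sum to 1 (valence 4) → 3 H
  atom 10: C, bond orders sum to 4 (valence 4) → 0 H
  atom 11: C, bond orders sum to 4 (valence 4) → 0 H
  atom 12: O, bond orders sum to 2 (valence 2) → 0 H
  atom 13: O, bond orders sum to 1 (valence 2) → 1 H
  atom 14: C, bond orders sum to 4 (valence 4) → 0 H
  atom 15: C, bond orders sum to 4 (valence 4) → 0 H
  atom 16: O, bond orders sum to 2 (valence 2) → 0 H
  atom 17: N, bond orders sum to 1 (valence 3) → 2 H
Totals → C:10, H:10, Cl:2, N:2, O:3.
In Hill order: C10H10Cl2N2O3.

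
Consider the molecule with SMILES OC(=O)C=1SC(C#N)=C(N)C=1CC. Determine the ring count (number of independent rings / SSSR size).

1

In SMILES, each pair of matching ring-closure digits denotes one ring-closing bond; the number of such bonds equals the number of independent rings.
Ring-closure bonds here: 1.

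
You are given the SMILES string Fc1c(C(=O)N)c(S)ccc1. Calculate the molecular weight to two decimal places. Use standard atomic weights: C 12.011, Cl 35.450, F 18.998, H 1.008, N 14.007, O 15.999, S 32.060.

171.19 g/mol

First, the molecular formula is C7H6FNOS (counting implicit H from valence).
  C: 7 × 12.011 = 84.077
  F: 1 × 18.998 = 18.998
  H: 6 × 1.008 = 6.048
  N: 1 × 14.007 = 14.007
  O: 1 × 15.999 = 15.999
  S: 1 × 32.060 = 32.060
Sum: 7×12.011 + 1×18.998 + 6×1.008 + 1×14.007 + 1×15.999 + 1×32.060 = 171.189 → 171.19 g/mol.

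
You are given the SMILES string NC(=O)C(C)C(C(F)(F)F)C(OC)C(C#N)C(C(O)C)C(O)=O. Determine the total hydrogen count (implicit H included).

19

Walk through each heavy atom and fill implicit hydrogens from standard valence (C 4, N 3, O 2, S 2, halogen 1):
  atom 1: N, bond orders sum to 1 (valence 3) → 2 H
  atom 2: C, bond orders sum to 4 (valence 4) → 0 H
  atom 3: O, bond orders sum to 2 (valence 2) → 0 H
  atom 4: C, bond orders sum to 3 (valence 4) → 1 H
  atom 5: C, bond orders sum to 1 (valence 4) → 3 H
  atom 6: C, bond orders sum to 3 (valence 4) → 1 H
  atom 7: C, bond orders sum to 4 (valence 4) → 0 H
  atom 8: F (halogen, monovalent) → 0 H
  atom 9: F (halogen, monovalent) → 0 H
  atom 10: F (halogen, monovalent) → 0 H
  atom 11: C, bond orders sum to 3 (valence 4) → 1 H
  atom 12: O, bond orders sum to 2 (valence 2) → 0 H
  atom 13: C, bond orders sum to 1 (valence 4) → 3 H
  atom 14: C, bond orders sum to 3 (valence 4) → 1 H
  atom 15: C, bond orders sum to 4 (valence 4) → 0 H
  atom 16: N, bond orders sum to 3 (valence 3) → 0 H
  atom 17: C, bond orders sum to 3 (valence 4) → 1 H
  atom 18: C, bond orders sum to 3 (valence 4) → 1 H
  atom 19: O, bond orders sum to 1 (valence 2) → 1 H
  atom 20: C, bond orders sum to 1 (valence 4) → 3 H
  atom 21: C, bond orders sum to 4 (valence 4) → 0 H
  atom 22: O, bond orders sum to 1 (valence 2) → 1 H
  atom 23: O, bond orders sum to 2 (valence 2) → 0 H
Total hydrogens: 19.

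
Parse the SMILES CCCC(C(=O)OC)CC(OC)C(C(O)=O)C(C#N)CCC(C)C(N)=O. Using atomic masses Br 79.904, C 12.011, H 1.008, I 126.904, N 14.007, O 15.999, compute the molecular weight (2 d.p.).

First, the molecular formula is C18H30N2O6 (counting implicit H from valence).
  C: 18 × 12.011 = 216.198
  H: 30 × 1.008 = 30.240
  N: 2 × 14.007 = 28.014
  O: 6 × 15.999 = 95.994
Sum: 18×12.011 + 30×1.008 + 2×14.007 + 6×15.999 = 370.446 → 370.45 g/mol.

370.45 g/mol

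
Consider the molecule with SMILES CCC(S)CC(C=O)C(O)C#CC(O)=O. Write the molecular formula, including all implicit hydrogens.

C10H14O4S

Walk through each heavy atom and fill implicit hydrogens from standard valence (C 4, N 3, O 2, S 2, halogen 1):
  atom 1: C, bond orders sum to 1 (valence 4) → 3 H
  atom 2: C, bond orders sum to 2 (valence 4) → 2 H
  atom 3: C, bond orders sum to 3 (valence 4) → 1 H
  atom 4: S, bond orders sum to 1 (valence 2) → 1 H
  atom 5: C, bond orders sum to 2 (valence 4) → 2 H
  atom 6: C, bond orders sum to 3 (valence 4) → 1 H
  atom 7: C, bond orders sum to 3 (valence 4) → 1 H
  atom 8: O, bond orders sum to 2 (valence 2) → 0 H
  atom 9: C, bond orders sum to 3 (valence 4) → 1 H
  atom 10: O, bond orders sum to 1 (valence 2) → 1 H
  atom 11: C, bond orders sum to 4 (valence 4) → 0 H
  atom 12: C, bond orders sum to 4 (valence 4) → 0 H
  atom 13: C, bond orders sum to 4 (valence 4) → 0 H
  atom 14: O, bond orders sum to 1 (valence 2) → 1 H
  atom 15: O, bond orders sum to 2 (valence 2) → 0 H
Totals → C:10, H:14, O:4, S:1.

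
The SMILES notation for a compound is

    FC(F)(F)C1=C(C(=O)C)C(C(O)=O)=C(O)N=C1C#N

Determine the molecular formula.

Walk through each heavy atom and fill implicit hydrogens from standard valence (C 4, N 3, O 2, S 2, halogen 1):
  atom 1: F (halogen, monovalent) → 0 H
  atom 2: C, bond orders sum to 4 (valence 4) → 0 H
  atom 3: F (halogen, monovalent) → 0 H
  atom 4: F (halogen, monovalent) → 0 H
  atom 5: C, bond orders sum to 4 (valence 4) → 0 H
  atom 6: C, bond orders sum to 4 (valence 4) → 0 H
  atom 7: C, bond orders sum to 4 (valence 4) → 0 H
  atom 8: O, bond orders sum to 2 (valence 2) → 0 H
  atom 9: C, bond orders sum to 1 (valence 4) → 3 H
  atom 10: C, bond orders sum to 4 (valence 4) → 0 H
  atom 11: C, bond orders sum to 4 (valence 4) → 0 H
  atom 12: O, bond orders sum to 1 (valence 2) → 1 H
  atom 13: O, bond orders sum to 2 (valence 2) → 0 H
  atom 14: C, bond orders sum to 4 (valence 4) → 0 H
  atom 15: O, bond orders sum to 1 (valence 2) → 1 H
  atom 16: N, bond orders sum to 3 (valence 3) → 0 H
  atom 17: C, bond orders sum to 4 (valence 4) → 0 H
  atom 18: C, bond orders sum to 4 (valence 4) → 0 H
  atom 19: N, bond orders sum to 3 (valence 3) → 0 H
Totals → C:10, H:5, F:3, N:2, O:4.
In Hill order: C10H5F3N2O4.

C10H5F3N2O4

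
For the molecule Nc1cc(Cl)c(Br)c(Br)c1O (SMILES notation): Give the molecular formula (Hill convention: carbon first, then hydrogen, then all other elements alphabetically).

Walk through each heavy atom and fill implicit hydrogens from standard valence (C 4, N 3, O 2, S 2, halogen 1); for lowercase aromatic atoms, an aromatic c carries 1 H when it has two neighbours and 0 H with three, and aromatic n carries 0 H:
  atom 1: N, bond orders sum to 1 (valence 3) → 2 H
  atom 2: aromatic c, 3 neighbours → 0 H
  atom 3: aromatic c, 2 neighbours → 1 H
  atom 4: aromatic c, 3 neighbours → 0 H
  atom 5: Cl (halogen, monovalent) → 0 H
  atom 6: aromatic c, 3 neighbours → 0 H
  atom 7: Br (halogen, monovalent) → 0 H
  atom 8: aromatic c, 3 neighbours → 0 H
  atom 9: Br (halogen, monovalent) → 0 H
  atom 10: aromatic c, 3 neighbours → 0 H
  atom 11: O, bond orders sum to 1 (valence 2) → 1 H
Totals → C:6, H:4, Br:2, Cl:1, N:1, O:1.

C6H4Br2ClNO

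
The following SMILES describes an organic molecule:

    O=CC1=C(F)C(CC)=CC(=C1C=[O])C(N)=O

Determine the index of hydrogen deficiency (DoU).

Molecular formula: C11H10FNO3.
DoU = (2C + 2 + N − H − X) / 2, where X is the halogen count and O/S are ignored.
    = (2·11 + 2 + 1 − 10 − 1) / 2 = 14 / 2 = 7.

7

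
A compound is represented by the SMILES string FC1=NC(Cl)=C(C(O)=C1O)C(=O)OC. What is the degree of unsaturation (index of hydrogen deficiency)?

5

Degree of unsaturation = (number of rings) + (number of π bonds).
Ring closures in the SMILES: 1.
π bonds: 4 double bonds (each 1 DoU) → 4 DoU from unsaturation.
Total DoU = 1 + 4 = 5.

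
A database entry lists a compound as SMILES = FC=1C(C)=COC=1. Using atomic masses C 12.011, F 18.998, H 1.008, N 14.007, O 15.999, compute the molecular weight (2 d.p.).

First, the molecular formula is C5H5FO (counting implicit H from valence).
  C: 5 × 12.011 = 60.055
  F: 1 × 18.998 = 18.998
  H: 5 × 1.008 = 5.040
  O: 1 × 15.999 = 15.999
Sum: 5×12.011 + 1×18.998 + 5×1.008 + 1×15.999 = 100.092 → 100.09 g/mol.

100.09 g/mol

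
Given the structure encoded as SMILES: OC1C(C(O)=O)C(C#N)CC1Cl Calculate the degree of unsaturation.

Molecular formula: C7H8ClNO3.
DoU = (2C + 2 + N − H − X) / 2, where X is the halogen count and O/S are ignored.
    = (2·7 + 2 + 1 − 8 − 1) / 2 = 8 / 2 = 4.

4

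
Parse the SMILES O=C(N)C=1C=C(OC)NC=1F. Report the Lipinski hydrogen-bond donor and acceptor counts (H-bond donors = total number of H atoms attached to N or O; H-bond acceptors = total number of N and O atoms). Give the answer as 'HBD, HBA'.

3, 4

Donors: find every N or O and count the H atoms it carries.
  atom 1 (O): bond orders sum to 2 → 0 H
  atom 3 (N): bond orders sum to 1 → 2 H
  atom 7 (O): bond orders sum to 2 → 0 H
  atom 9 (N): bond orders sum to 2 → 1 H
Lipinski HBD = 3.
Acceptors: N atoms = 2, O atoms = 2 → HBA = 4.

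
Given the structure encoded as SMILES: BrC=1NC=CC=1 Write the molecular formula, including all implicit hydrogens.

Walk through each heavy atom and fill implicit hydrogens from standard valence (C 4, N 3, O 2, S 2, halogen 1):
  atom 1: Br (halogen, monovalent) → 0 H
  atom 2: C, bond orders sum to 4 (valence 4) → 0 H
  atom 3: N, bond orders sum to 2 (valence 3) → 1 H
  atom 4: C, bond orders sum to 3 (valence 4) → 1 H
  atom 5: C, bond orders sum to 3 (valence 4) → 1 H
  atom 6: C, bond orders sum to 3 (valence 4) → 1 H
Totals → C:4, H:4, Br:1, N:1.
In Hill order: C4H4BrN.

C4H4BrN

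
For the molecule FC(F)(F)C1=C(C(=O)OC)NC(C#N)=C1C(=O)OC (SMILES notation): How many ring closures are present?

In SMILES, each pair of matching ring-closure digits denotes one ring-closing bond; the number of such bonds equals the number of independent rings.
Ring-closure bonds here: 1.

1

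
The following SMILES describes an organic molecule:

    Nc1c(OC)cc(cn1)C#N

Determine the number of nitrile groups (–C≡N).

1

The nitrile motif appears at heavy-atom position 10 in the SMILES.
Other groups present: 1 ether, 1 primary amine.
Nitrile count: 1.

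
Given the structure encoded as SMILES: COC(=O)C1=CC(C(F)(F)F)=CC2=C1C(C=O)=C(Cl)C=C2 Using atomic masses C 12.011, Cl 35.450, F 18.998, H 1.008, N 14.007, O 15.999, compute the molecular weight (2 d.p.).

First, the molecular formula is C14H8ClF3O3 (counting implicit H from valence).
  C: 14 × 12.011 = 168.154
  Cl: 1 × 35.450 = 35.450
  F: 3 × 18.998 = 56.994
  H: 8 × 1.008 = 8.064
  O: 3 × 15.999 = 47.997
Sum: 14×12.011 + 1×35.450 + 3×18.998 + 8×1.008 + 3×15.999 = 316.659 → 316.66 g/mol.

316.66 g/mol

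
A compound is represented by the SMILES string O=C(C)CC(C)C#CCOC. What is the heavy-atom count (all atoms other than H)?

Every atom symbol written in the SMILES (organic subset) is one heavy atom; implicit H are not written.
Heavy atoms by element → C:9, O:2.
Total: 11.

11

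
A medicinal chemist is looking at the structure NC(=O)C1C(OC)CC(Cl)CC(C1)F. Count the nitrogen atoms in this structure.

Scan the SMILES for N atoms (remember two-letter symbols like Cl and Br are single atoms).
Nitrogen count: 1.

1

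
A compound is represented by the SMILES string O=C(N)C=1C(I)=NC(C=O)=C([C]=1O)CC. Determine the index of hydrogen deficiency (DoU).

Molecular formula: C9H9IN2O3.
DoU = (2C + 2 + N − H − X) / 2, where X is the halogen count and O/S are ignored.
    = (2·9 + 2 + 2 − 9 − 1) / 2 = 12 / 2 = 6.

6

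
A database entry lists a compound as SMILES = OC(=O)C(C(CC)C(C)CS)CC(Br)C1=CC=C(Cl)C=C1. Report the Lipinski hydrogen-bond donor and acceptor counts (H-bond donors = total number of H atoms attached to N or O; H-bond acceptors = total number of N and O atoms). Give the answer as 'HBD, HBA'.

1, 2

Donors: find every N or O and count the H atoms it carries.
  atom 1 (O): bond orders sum to 1 → 1 H
  atom 3 (O): bond orders sum to 2 → 0 H
Lipinski HBD = 1.
Acceptors: N atoms = 0, O atoms = 2 → HBA = 2.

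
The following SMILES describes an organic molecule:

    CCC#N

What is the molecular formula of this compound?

Walk through each heavy atom and fill implicit hydrogens from standard valence (C 4, N 3, O 2, S 2, halogen 1):
  atom 1: C, bond orders sum to 1 (valence 4) → 3 H
  atom 2: C, bond orders sum to 2 (valence 4) → 2 H
  atom 3: C, bond orders sum to 4 (valence 4) → 0 H
  atom 4: N, bond orders sum to 3 (valence 3) → 0 H
Totals → C:3, H:5, N:1.
In Hill order: C3H5N.

C3H5N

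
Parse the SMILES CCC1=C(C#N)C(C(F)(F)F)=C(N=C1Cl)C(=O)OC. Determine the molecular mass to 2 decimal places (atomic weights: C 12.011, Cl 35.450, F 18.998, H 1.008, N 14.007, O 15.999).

292.64 g/mol

First, the molecular formula is C11H8ClF3N2O2 (counting implicit H from valence).
  C: 11 × 12.011 = 132.121
  Cl: 1 × 35.450 = 35.450
  F: 3 × 18.998 = 56.994
  H: 8 × 1.008 = 8.064
  N: 2 × 14.007 = 28.014
  O: 2 × 15.999 = 31.998
Sum: 11×12.011 + 1×35.450 + 3×18.998 + 8×1.008 + 2×14.007 + 2×15.999 = 292.641 → 292.64 g/mol.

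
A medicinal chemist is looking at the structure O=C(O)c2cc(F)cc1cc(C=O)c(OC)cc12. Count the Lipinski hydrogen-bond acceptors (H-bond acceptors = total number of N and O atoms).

4

N atoms: 0; O atoms: 4.
Lipinski HBA = 0 + 4 = 4.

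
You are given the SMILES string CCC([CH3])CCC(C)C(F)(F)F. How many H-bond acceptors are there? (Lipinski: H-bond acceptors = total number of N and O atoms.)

0

N atoms: 0; O atoms: 0.
Lipinski HBA = 0 + 0 = 0.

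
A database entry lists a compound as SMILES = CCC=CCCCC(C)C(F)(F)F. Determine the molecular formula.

C10H17F3

Walk through each heavy atom and fill implicit hydrogens from standard valence (C 4, N 3, O 2, S 2, halogen 1):
  atom 1: C, bond orders sum to 1 (valence 4) → 3 H
  atom 2: C, bond orders sum to 2 (valence 4) → 2 H
  atom 3: C, bond orders sum to 3 (valence 4) → 1 H
  atom 4: C, bond orders sum to 3 (valence 4) → 1 H
  atom 5: C, bond orders sum to 2 (valence 4) → 2 H
  atom 6: C, bond orders sum to 2 (valence 4) → 2 H
  atom 7: C, bond orders sum to 2 (valence 4) → 2 H
  atom 8: C, bond orders sum to 3 (valence 4) → 1 H
  atom 9: C, bond orders sum to 1 (valence 4) → 3 H
  atom 10: C, bond orders sum to 4 (valence 4) → 0 H
  atom 11: F (halogen, monovalent) → 0 H
  atom 12: F (halogen, monovalent) → 0 H
  atom 13: F (halogen, monovalent) → 0 H
Totals → C:10, H:17, F:3.
In Hill order: C10H17F3.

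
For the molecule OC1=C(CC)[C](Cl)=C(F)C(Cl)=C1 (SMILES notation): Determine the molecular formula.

C8H7Cl2FO

Walk through each heavy atom and fill implicit hydrogens from standard valence (C 4, N 3, O 2, S 2, halogen 1):
  atom 1: O, bond orders sum to 1 (valence 2) → 1 H
  atom 2: C, bond orders sum to 4 (valence 4) → 0 H
  atom 3: C, bond orders sum to 4 (valence 4) → 0 H
  atom 4: C, bond orders sum to 2 (valence 4) → 2 H
  atom 5: C, bond orders sum to 1 (valence 4) → 3 H
  atom 6: C with explicit H count 0
  atom 7: Cl (halogen, monovalent) → 0 H
  atom 8: C, bond orders sum to 4 (valence 4) → 0 H
  atom 9: F (halogen, monovalent) → 0 H
  atom 10: C, bond orders sum to 4 (valence 4) → 0 H
  atom 11: Cl (halogen, monovalent) → 0 H
  atom 12: C, bond orders sum to 3 (valence 4) → 1 H
Totals → C:8, H:7, Cl:2, F:1, O:1.
In Hill order: C8H7Cl2FO.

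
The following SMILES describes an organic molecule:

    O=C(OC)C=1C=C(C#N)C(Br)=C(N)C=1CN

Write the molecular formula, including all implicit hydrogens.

Walk through each heavy atom and fill implicit hydrogens from standard valence (C 4, N 3, O 2, S 2, halogen 1):
  atom 1: O, bond orders sum to 2 (valence 2) → 0 H
  atom 2: C, bond orders sum to 4 (valence 4) → 0 H
  atom 3: O, bond orders sum to 2 (valence 2) → 0 H
  atom 4: C, bond orders sum to 1 (valence 4) → 3 H
  atom 5: C, bond orders sum to 4 (valence 4) → 0 H
  atom 6: C, bond orders sum to 3 (valence 4) → 1 H
  atom 7: C, bond orders sum to 4 (valence 4) → 0 H
  atom 8: C, bond orders sum to 4 (valence 4) → 0 H
  atom 9: N, bond orders sum to 3 (valence 3) → 0 H
  atom 10: C, bond orders sum to 4 (valence 4) → 0 H
  atom 11: Br (halogen, monovalent) → 0 H
  atom 12: C, bond orders sum to 4 (valence 4) → 0 H
  atom 13: N, bond orders sum to 1 (valence 3) → 2 H
  atom 14: C, bond orders sum to 4 (valence 4) → 0 H
  atom 15: C, bond orders sum to 2 (valence 4) → 2 H
  atom 16: N, bond orders sum to 1 (valence 3) → 2 H
Totals → C:10, H:10, Br:1, N:3, O:2.

C10H10BrN3O2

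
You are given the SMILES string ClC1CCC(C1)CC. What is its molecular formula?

Walk through each heavy atom and fill implicit hydrogens from standard valence (C 4, N 3, O 2, S 2, halogen 1):
  atom 1: Cl (halogen, monovalent) → 0 H
  atom 2: C, bond orders sum to 3 (valence 4) → 1 H
  atom 3: C, bond orders sum to 2 (valence 4) → 2 H
  atom 4: C, bond orders sum to 2 (valence 4) → 2 H
  atom 5: C, bond orders sum to 3 (valence 4) → 1 H
  atom 6: C, bond orders sum to 2 (valence 4) → 2 H
  atom 7: C, bond orders sum to 2 (valence 4) → 2 H
  atom 8: C, bond orders sum to 1 (valence 4) → 3 H
Totals → C:7, H:13, Cl:1.

C7H13Cl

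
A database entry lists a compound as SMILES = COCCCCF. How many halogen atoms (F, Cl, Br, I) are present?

1

Halogen atoms appear at heavy-atom position 7 (1×F).
Other groups present: 1 ether.
Halogen count: 1.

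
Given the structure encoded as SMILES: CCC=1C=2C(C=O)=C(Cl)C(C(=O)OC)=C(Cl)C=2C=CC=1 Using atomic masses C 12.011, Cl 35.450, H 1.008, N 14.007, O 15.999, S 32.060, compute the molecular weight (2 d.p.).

First, the molecular formula is C15H12Cl2O3 (counting implicit H from valence).
  C: 15 × 12.011 = 180.165
  Cl: 2 × 35.450 = 70.900
  H: 12 × 1.008 = 12.096
  O: 3 × 15.999 = 47.997
Sum: 15×12.011 + 2×35.450 + 12×1.008 + 3×15.999 = 311.158 → 311.16 g/mol.

311.16 g/mol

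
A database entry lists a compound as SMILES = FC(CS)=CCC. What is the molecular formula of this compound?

C5H9FS

Walk through each heavy atom and fill implicit hydrogens from standard valence (C 4, N 3, O 2, S 2, halogen 1):
  atom 1: F (halogen, monovalent) → 0 H
  atom 2: C, bond orders sum to 4 (valence 4) → 0 H
  atom 3: C, bond orders sum to 2 (valence 4) → 2 H
  atom 4: S, bond orders sum to 1 (valence 2) → 1 H
  atom 5: C, bond orders sum to 3 (valence 4) → 1 H
  atom 6: C, bond orders sum to 2 (valence 4) → 2 H
  atom 7: C, bond orders sum to 1 (valence 4) → 3 H
Totals → C:5, H:9, F:1, S:1.
In Hill order: C5H9FS.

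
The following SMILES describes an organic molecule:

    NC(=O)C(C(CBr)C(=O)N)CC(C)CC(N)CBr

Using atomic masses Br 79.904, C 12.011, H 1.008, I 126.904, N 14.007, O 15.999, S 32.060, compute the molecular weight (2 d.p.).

First, the molecular formula is C11H21Br2N3O2 (counting implicit H from valence).
  Br: 2 × 79.904 = 159.808
  C: 11 × 12.011 = 132.121
  H: 21 × 1.008 = 21.168
  N: 3 × 14.007 = 42.021
  O: 2 × 15.999 = 31.998
Sum: 2×79.904 + 11×12.011 + 21×1.008 + 3×14.007 + 2×15.999 = 387.116 → 387.12 g/mol.

387.12 g/mol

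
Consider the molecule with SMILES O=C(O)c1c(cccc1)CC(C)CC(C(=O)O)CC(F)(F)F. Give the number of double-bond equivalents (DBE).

6

Molecular formula: C15H17F3O4.
DoU = (2C + 2 + N − H − X) / 2, where X is the halogen count and O/S are ignored.
    = (2·15 + 2 + 0 − 17 − 3) / 2 = 12 / 2 = 6.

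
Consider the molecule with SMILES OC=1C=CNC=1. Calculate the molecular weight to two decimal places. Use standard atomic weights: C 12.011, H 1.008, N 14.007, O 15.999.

First, the molecular formula is C4H5NO (counting implicit H from valence).
  C: 4 × 12.011 = 48.044
  H: 5 × 1.008 = 5.040
  N: 1 × 14.007 = 14.007
  O: 1 × 15.999 = 15.999
Sum: 4×12.011 + 5×1.008 + 1×14.007 + 1×15.999 = 83.090 → 83.09 g/mol.

83.09 g/mol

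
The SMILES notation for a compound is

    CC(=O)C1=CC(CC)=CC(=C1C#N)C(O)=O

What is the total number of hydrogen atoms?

11

Walk through each heavy atom and fill implicit hydrogens from standard valence (C 4, N 3, O 2, S 2, halogen 1):
  atom 1: C, bond orders sum to 1 (valence 4) → 3 H
  atom 2: C, bond orders sum to 4 (valence 4) → 0 H
  atom 3: O, bond orders sum to 2 (valence 2) → 0 H
  atom 4: C, bond orders sum to 4 (valence 4) → 0 H
  atom 5: C, bond orders sum to 3 (valence 4) → 1 H
  atom 6: C, bond orders sum to 4 (valence 4) → 0 H
  atom 7: C, bond orders sum to 2 (valence 4) → 2 H
  atom 8: C, bond orders sum to 1 (valence 4) → 3 H
  atom 9: C, bond orders sum to 3 (valence 4) → 1 H
  atom 10: C, bond orders sum to 4 (valence 4) → 0 H
  atom 11: C, bond orders sum to 4 (valence 4) → 0 H
  atom 12: C, bond orders sum to 4 (valence 4) → 0 H
  atom 13: N, bond orders sum to 3 (valence 3) → 0 H
  atom 14: C, bond orders sum to 4 (valence 4) → 0 H
  atom 15: O, bond orders sum to 1 (valence 2) → 1 H
  atom 16: O, bond orders sum to 2 (valence 2) → 0 H
Total hydrogens: 11.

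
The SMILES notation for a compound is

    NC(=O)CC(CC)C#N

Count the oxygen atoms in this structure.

1

Scan the SMILES for O atoms (remember two-letter symbols like Cl and Br are single atoms).
Oxygen count: 1.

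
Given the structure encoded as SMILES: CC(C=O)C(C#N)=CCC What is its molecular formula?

C8H11NO

Walk through each heavy atom and fill implicit hydrogens from standard valence (C 4, N 3, O 2, S 2, halogen 1):
  atom 1: C, bond orders sum to 1 (valence 4) → 3 H
  atom 2: C, bond orders sum to 3 (valence 4) → 1 H
  atom 3: C, bond orders sum to 3 (valence 4) → 1 H
  atom 4: O, bond orders sum to 2 (valence 2) → 0 H
  atom 5: C, bond orders sum to 4 (valence 4) → 0 H
  atom 6: C, bond orders sum to 4 (valence 4) → 0 H
  atom 7: N, bond orders sum to 3 (valence 3) → 0 H
  atom 8: C, bond orders sum to 3 (valence 4) → 1 H
  atom 9: C, bond orders sum to 2 (valence 4) → 2 H
  atom 10: C, bond orders sum to 1 (valence 4) → 3 H
Totals → C:8, H:11, N:1, O:1.
In Hill order: C8H11NO.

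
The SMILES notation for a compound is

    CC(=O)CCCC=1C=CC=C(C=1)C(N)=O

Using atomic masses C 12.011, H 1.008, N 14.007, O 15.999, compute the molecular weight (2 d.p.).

205.26 g/mol

First, the molecular formula is C12H15NO2 (counting implicit H from valence).
  C: 12 × 12.011 = 144.132
  H: 15 × 1.008 = 15.120
  N: 1 × 14.007 = 14.007
  O: 2 × 15.999 = 31.998
Sum: 12×12.011 + 15×1.008 + 1×14.007 + 2×15.999 = 205.257 → 205.26 g/mol.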